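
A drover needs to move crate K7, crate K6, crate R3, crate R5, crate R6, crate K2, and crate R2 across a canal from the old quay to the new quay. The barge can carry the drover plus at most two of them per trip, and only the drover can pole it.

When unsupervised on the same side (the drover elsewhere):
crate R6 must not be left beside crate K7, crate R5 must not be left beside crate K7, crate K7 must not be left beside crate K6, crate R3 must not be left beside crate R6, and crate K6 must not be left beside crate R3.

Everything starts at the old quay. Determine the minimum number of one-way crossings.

9

Counting alone: the drover can take at most 2 across per trip to the new quay, so moving all 7 needs at least 4 loaded trips out, with a return between consecutive ones — at least 7 crossings.
The safety rule pushes this higher. Following every safe sequence of crossings, the most of the 7 that can be at the new quay as the barge arrives there on crossing 7 is 6 — never all 7.
So no plan with fewer than 9 crossings exists, and this one achieves 9:
1. Drover goes to the new quay with crate K7 and crate R3.
2. Drover goes back to the old quay alone.
3. Drover goes to the new quay with crate K6.
4. Drover goes back to the old quay with crate K7 and crate R3.
5. Drover goes to the new quay with crate R5 and crate R6.
6. Drover goes back to the old quay alone.
7. Drover goes to the new quay with crate K2 and crate R2.
8. Drover goes back to the old quay alone.
9. Drover goes to the new quay with crate K7 and crate R3.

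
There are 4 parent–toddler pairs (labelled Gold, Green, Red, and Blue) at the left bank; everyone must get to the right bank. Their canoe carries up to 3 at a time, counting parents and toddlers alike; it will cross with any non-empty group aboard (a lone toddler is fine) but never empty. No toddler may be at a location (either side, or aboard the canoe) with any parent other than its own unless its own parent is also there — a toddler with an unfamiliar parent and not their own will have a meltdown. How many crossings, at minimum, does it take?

Counting alone: each trip to the right bank takes at most 3 across and each return brings at least 1 back, so after t trips out (and t−1 returns) at most 3t − (t−1) of the 8 are across; that first reaches 8 at t = 4, so at least 7 crossings are needed.
The safety rule pushes this higher. Following every safe sequence of crossings, the most of the 8 that can be at the right bank as the canoe arrives there on crossing 7 is 7 — never all 8.
So no plan with fewer than 9 crossings exists, and this one achieves 9:
1. parent Gold and toddler Gold cross → the right bank.
2. parent Gold crosses ← the left bank.
3. parent Gold, parent Green, and toddler Green cross → the right bank.
4. parent Gold and toddler Gold cross ← the left bank.
5. parent Blue, parent Gold, and parent Red cross → the right bank.
6. toddler Green crosses ← the left bank.
7. toddler Gold and toddler Green cross → the right bank.
8. toddler Gold crosses ← the left bank.
9. toddler Blue, toddler Gold, and toddler Red cross → the right bank.

9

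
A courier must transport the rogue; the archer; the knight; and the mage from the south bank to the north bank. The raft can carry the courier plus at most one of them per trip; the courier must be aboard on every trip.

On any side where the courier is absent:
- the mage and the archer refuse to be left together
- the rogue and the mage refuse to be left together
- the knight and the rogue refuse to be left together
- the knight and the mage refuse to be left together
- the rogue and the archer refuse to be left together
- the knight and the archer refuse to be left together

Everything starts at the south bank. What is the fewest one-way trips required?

impossible

Whatever the first load, the items left behind include a forbidden pair without the courier. No opening move is safe, so no plan exists.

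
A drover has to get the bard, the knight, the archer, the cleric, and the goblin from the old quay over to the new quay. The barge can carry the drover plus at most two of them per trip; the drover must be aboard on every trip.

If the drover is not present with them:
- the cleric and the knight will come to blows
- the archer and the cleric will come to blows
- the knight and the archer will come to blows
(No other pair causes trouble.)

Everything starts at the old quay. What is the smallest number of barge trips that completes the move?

7

Counting alone: the drover can take at most 2 across per trip to the new quay, so moving all 5 needs at least 3 loaded trips out, with a return between consecutive ones — at least 5 crossings.
The safety rule pushes this higher. Following every safe sequence of crossings, the most of the 5 that can be at the new quay as the barge arrives there on crossing 5 is 4 — never all 5.
So no plan with fewer than 7 crossings exists, and this one achieves 7:
1. Drover goes to the new quay with the archer and the knight.
2. Drover goes back to the old quay with the knight.
3. Drover goes to the new quay with the bard and the knight.
4. Drover goes back to the old quay with the knight.
5. Drover goes to the new quay with the goblin and the knight.
6. Drover goes back to the old quay with the knight.
7. Drover goes to the new quay with the cleric and the knight.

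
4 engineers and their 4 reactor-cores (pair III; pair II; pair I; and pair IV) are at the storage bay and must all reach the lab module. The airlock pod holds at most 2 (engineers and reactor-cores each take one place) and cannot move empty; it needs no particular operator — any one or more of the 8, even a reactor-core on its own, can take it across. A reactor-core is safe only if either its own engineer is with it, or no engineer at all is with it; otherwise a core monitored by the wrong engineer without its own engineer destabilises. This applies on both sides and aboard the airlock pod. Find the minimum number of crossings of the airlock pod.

impossible

Following every safe sequence of crossings from the start, the most of the 8 that can be at the lab module as the airlock pod arrives there on crossings 1, 3, 5 is 2, 3, 4 respectively; the best ever achieved is 4 of 8.
From crossing 7 on, no configuration arises that was not already reachable earlier: only 44 distinct safe configurations (who is on which side, and where the airlock pod is) can ever be reached, none of them has everyone across, and every continuation just revisits them. So no valid plan exists.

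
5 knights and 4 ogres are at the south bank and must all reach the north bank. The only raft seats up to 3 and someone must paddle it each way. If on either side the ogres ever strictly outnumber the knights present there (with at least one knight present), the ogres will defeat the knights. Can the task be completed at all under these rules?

1. 3 ogres → the north bank.  (the south bank: 5K 1O; the north bank: 0K 3O)
2. 1 ogre ← the south bank.  (the south bank: 5K 2O; the north bank: 0K 2O)
3. 3 knights → the north bank.  (the south bank: 2K 2O; the north bank: 3K 2O)
4. 1 knight ← the south bank.  (the south bank: 3K 2O; the north bank: 2K 2O)
5. 2 knights and 1 ogre → the north bank.  (the south bank: 1K 1O; the north bank: 4K 3O)
6. 1 knight ← the south bank.  (the south bank: 2K 1O; the north bank: 3K 3O)
7. 2 knights and 1 ogre → the north bank.  (the south bank: 0K 0O; the north bank: 5K 4O)

Yes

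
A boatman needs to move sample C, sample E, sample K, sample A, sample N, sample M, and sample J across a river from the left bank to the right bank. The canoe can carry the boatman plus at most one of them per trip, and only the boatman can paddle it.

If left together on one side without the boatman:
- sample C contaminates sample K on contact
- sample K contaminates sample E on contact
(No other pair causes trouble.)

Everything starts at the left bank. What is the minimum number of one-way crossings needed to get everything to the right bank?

15

Counting alone: the boatman can take at most 1 across per trip to the right bank, so moving all 7 needs at least 7 loaded trips out, with a return between consecutive ones — at least 13 crossings.
The safety rule pushes this higher. Following every safe sequence of crossings, the most of the 7 that can be at the right bank as the canoe arrives there on crossing 13 is 6 — never all 7.
So no plan with fewer than 15 crossings exists, and this one achieves 15:
1. Boatman goes to the right bank with sample K.
2. Boatman goes back to the left bank alone.
3. Boatman goes to the right bank with sample C.
4. Boatman goes back to the left bank with sample K.
5. Boatman goes to the right bank with sample E.
6. Boatman goes back to the left bank alone.
7. Boatman goes to the right bank with sample A.
8. Boatman goes back to the left bank alone.
9. Boatman goes to the right bank with sample N.
10. Boatman goes back to the left bank alone.
11. Boatman goes to the right bank with sample M.
12. Boatman goes back to the left bank alone.
13. Boatman goes to the right bank with sample J.
14. Boatman goes back to the left bank alone.
15. Boatman goes to the right bank with sample K.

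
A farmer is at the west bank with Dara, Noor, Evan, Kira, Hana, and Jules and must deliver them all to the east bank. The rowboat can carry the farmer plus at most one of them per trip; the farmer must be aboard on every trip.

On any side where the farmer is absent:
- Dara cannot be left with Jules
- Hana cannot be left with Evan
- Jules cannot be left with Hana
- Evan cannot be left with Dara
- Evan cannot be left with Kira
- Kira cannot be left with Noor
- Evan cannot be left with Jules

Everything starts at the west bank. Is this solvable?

No

Whatever the first load, the items left behind include a forbidden pair without the farmer. No opening move is safe, so no plan exists.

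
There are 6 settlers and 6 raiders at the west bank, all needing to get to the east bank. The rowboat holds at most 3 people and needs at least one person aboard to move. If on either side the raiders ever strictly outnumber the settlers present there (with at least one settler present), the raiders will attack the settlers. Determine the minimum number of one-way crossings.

Following every safe sequence of crossings from the start, the most of the 12 that can be at the east bank as the rowboat arrives there on crossings 1, 3, 5 is 3, 5, 6 respectively; the best ever achieved is 6 of 12.
From crossing 7 on, no configuration arises that was not already reachable earlier: only 17 distinct safe configurations (who is on which side, and where the rowboat is) can ever be reached, none of them has everyone across, and every continuation just revisits them. They are: 0 settlers + 0 raiders across (rowboat back at the start); 0 settlers + 1 raider across (rowboat there); 0 settlers + 1 raider across (rowboat back at the start); 0 settlers + 2 raiders across (rowboat there); 0 settlers + 2 raiders across (rowboat back at the start); 0 settlers + 3 raiders across (rowboat there); 0 settlers + 3 raiders across (rowboat back at the start); 0 settlers + 4 raiders across (rowboat there); 0 settlers + 4 raiders across (rowboat back at the start); 0 settlers + 5 raiders across (rowboat there); 0 settlers + 5 raiders across (rowboat back at the start); 0 settlers + 6 raiders across (rowboat there); 1 settler + 1 raider across (rowboat there); 1 settler + 1 raider across (rowboat back at the start); 2 settlers + 2 raiders across (rowboat there); 2 settlers + 2 raiders across (rowboat back at the start); 3 settlers + 3 raiders across (rowboat there). So no valid plan exists.

impossible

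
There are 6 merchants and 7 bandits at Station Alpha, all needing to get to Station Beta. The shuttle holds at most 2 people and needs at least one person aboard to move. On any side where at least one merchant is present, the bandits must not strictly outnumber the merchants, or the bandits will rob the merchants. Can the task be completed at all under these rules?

No

The bandits already outnumber the merchants at Station Alpha before anyone moves, so the starting position itself is disallowed.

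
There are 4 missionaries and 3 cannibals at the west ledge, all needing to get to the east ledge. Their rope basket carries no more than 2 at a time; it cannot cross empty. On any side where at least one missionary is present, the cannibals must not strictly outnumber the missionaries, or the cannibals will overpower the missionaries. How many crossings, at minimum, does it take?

Counting alone: each trip to the east ledge takes at most 2 across and each return brings at least 1 back, so after t trips out (and t−1 returns) at most 2t − (t−1) of the 7 are across; that first reaches 7 at t = 6, so at least 11 crossings are needed.
The plan below uses exactly 11 crossings, so it is optimal:
1. 2 cannibals → the east ledge.  (the west ledge: 4M 1C; the east ledge: 0M 2C)
2. 1 cannibal ← the west ledge.  (the west ledge: 4M 2C; the east ledge: 0M 1C)
3. 2 cannibals → the east ledge.  (the west ledge: 4M 0C; the east ledge: 0M 3C)
4. 1 cannibal ← the west ledge.  (the west ledge: 4M 1C; the east ledge: 0M 2C)
5. 2 missionaries → the east ledge.  (the west ledge: 2M 1C; the east ledge: 2M 2C)
6. 1 cannibal ← the west ledge.  (the west ledge: 2M 2C; the east ledge: 2M 1C)
7. 1 missionary and 1 cannibal → the east ledge.  (the west ledge: 1M 1C; the east ledge: 3M 2C)
8. 1 missionary ← the west ledge.  (the west ledge: 2M 1C; the east ledge: 2M 2C)
9. 1 missionary and 1 cannibal → the east ledge.  (the west ledge: 1M 0C; the east ledge: 3M 3C)
10. 1 cannibal ← the west ledge.  (the west ledge: 1M 1C; the east ledge: 3M 2C)
11. 1 missionary and 1 cannibal → the east ledge.  (the west ledge: 0M 0C; the east ledge: 4M 3C)

11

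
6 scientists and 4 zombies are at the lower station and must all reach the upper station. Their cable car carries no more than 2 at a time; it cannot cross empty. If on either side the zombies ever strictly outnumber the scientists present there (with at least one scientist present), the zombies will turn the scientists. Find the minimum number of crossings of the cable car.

17

Counting alone: each trip to the upper station takes at most 2 across and each return brings at least 1 back, so after t trips out (and t−1 returns) at most 2t − (t−1) of the 10 are across; that first reaches 10 at t = 9, so at least 17 crossings are needed.
The plan below uses exactly 17 crossings, so it is optimal:
1. 2 zombies → the upper station.  (the lower station: 6S 2Z; the upper station: 0S 2Z)
2. 1 zombie ← the lower station.  (the lower station: 6S 3Z; the upper station: 0S 1Z)
3. 2 zombies → the upper station.  (the lower station: 6S 1Z; the upper station: 0S 3Z)
4. 1 zombie ← the lower station.  (the lower station: 6S 2Z; the upper station: 0S 2Z)
5. 2 scientists → the upper station.  (the lower station: 4S 2Z; the upper station: 2S 2Z)
6. 1 zombie ← the lower station.  (the lower station: 4S 3Z; the upper station: 2S 1Z)
7. 1 scientist and 1 zombie → the upper station.  (the lower station: 3S 2Z; the upper station: 3S 2Z)
8. 1 zombie ← the lower station.  (the lower station: 3S 3Z; the upper station: 3S 1Z)
9. 2 zombies → the upper station.  (the lower station: 3S 1Z; the upper station: 3S 3Z)
10. 1 zombie ← the lower station.  (the lower station: 3S 2Z; the upper station: 3S 2Z)
11. 1 scientist and 1 zombie → the upper station.  (the lower station: 2S 1Z; the upper station: 4S 3Z)
12. 1 zombie ← the lower station.  (the lower station: 2S 2Z; the upper station: 4S 2Z)
13. 2 zombies → the upper station.  (the lower station: 2S 0Z; the upper station: 4S 4Z)
14. 1 zombie ← the lower station.  (the lower station: 2S 1Z; the upper station: 4S 3Z)
15. 1 scientist and 1 zombie → the upper station.  (the lower station: 1S 0Z; the upper station: 5S 4Z)
16. 1 zombie ← the lower station.  (the lower station: 1S 1Z; the upper station: 5S 3Z)
17. 1 scientist and 1 zombie → the upper station.  (the lower station: 0S 0Z; the upper station: 6S 4Z)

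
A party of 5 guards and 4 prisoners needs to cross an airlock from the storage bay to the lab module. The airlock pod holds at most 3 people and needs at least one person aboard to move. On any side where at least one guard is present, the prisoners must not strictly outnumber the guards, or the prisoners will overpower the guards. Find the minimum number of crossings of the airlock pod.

Counting alone: each trip to the lab module takes at most 3 across and each return brings at least 1 back, so after t trips out (and t−1 returns) at most 3t − (t−1) of the 9 are across; that first reaches 9 at t = 4, so at least 7 crossings are needed.
The plan below uses exactly 7 crossings, so it is optimal:
1. 3 prisoners → the lab module.  (the storage bay: 5G 1P; the lab module: 0G 3P)
2. 1 prisoner ← the storage bay.  (the storage bay: 5G 2P; the lab module: 0G 2P)
3. 3 guards → the lab module.  (the storage bay: 2G 2P; the lab module: 3G 2P)
4. 1 guard ← the storage bay.  (the storage bay: 3G 2P; the lab module: 2G 2P)
5. 2 guards and 1 prisoner → the lab module.  (the storage bay: 1G 1P; the lab module: 4G 3P)
6. 1 guard ← the storage bay.  (the storage bay: 2G 1P; the lab module: 3G 3P)
7. 2 guards and 1 prisoner → the lab module.  (the storage bay: 0G 0P; the lab module: 5G 4P)

7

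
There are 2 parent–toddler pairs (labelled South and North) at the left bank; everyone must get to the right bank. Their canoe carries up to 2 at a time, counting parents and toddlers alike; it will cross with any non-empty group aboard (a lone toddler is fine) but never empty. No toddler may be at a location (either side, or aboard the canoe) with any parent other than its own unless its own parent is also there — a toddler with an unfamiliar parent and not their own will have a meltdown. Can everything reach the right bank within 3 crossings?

No

Counting alone: each trip to the right bank takes at most 2 across and each return brings at least 1 back, so after t trips out (and t−1 returns) at most 2t − (t−1) of the 4 are across; that first reaches 4 at t = 3, so at least 5 crossings are needed.
Since 3 < 5, 3 crossings cannot be enough. (The shortest complete plan in fact takes 5:)
1. parent South and toddler South cross → the right bank.
2. parent South crosses ← the left bank.
3. parent North and parent South cross → the right bank.
4. parent North crosses ← the left bank.
5. parent North and toddler North cross → the right bank.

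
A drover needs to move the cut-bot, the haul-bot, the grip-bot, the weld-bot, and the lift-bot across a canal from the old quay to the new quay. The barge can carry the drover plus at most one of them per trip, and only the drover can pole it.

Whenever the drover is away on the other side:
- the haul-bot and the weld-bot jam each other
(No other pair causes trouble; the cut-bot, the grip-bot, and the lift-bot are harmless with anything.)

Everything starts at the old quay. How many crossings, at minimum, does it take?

9

Counting alone: the drover can take at most 1 across per trip to the new quay, so moving all 5 needs at least 5 loaded trips out, with a return between consecutive ones — at least 9 crossings.
The plan below uses exactly 9 crossings, so it is optimal:
1. Drover goes to the new quay with the haul-bot.
2. Drover goes back to the old quay alone.
3. Drover goes to the new quay with the cut-bot.
4. Drover goes back to the old quay alone.
5. Drover goes to the new quay with the grip-bot.
6. Drover goes back to the old quay alone.
7. Drover goes to the new quay with the lift-bot.
8. Drover goes back to the old quay alone.
9. Drover goes to the new quay with the weld-bot.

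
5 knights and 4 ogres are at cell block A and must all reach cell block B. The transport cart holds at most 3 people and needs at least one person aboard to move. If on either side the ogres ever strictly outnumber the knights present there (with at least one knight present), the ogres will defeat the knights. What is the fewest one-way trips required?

7

Counting alone: each trip to cell block B takes at most 3 across and each return brings at least 1 back, so after t trips out (and t−1 returns) at most 3t − (t−1) of the 9 are across; that first reaches 9 at t = 4, so at least 7 crossings are needed.
The plan below uses exactly 7 crossings, so it is optimal:
1. 3 ogres → cell block B.  (cell block A: 5K 1O; cell block B: 0K 3O)
2. 1 ogre ← cell block A.  (cell block A: 5K 2O; cell block B: 0K 2O)
3. 3 knights → cell block B.  (cell block A: 2K 2O; cell block B: 3K 2O)
4. 1 knight ← cell block A.  (cell block A: 3K 2O; cell block B: 2K 2O)
5. 2 knights and 1 ogre → cell block B.  (cell block A: 1K 1O; cell block B: 4K 3O)
6. 1 knight ← cell block A.  (cell block A: 2K 1O; cell block B: 3K 3O)
7. 2 knights and 1 ogre → cell block B.  (cell block A: 0K 0O; cell block B: 5K 4O)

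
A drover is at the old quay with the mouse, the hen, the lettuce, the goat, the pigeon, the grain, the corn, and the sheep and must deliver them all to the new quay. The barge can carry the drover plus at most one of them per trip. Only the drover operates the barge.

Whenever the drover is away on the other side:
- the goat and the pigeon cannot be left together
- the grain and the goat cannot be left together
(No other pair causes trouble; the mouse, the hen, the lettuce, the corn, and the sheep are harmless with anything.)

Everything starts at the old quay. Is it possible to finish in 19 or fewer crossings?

Yes — this plan uses 17 crossings (≤ 19):
1. Drover goes to the new quay with the goat.  [the old quay: the corn, the grain, the hen, the lettuce, the mouse, the pigeon, the sheep | the new quay: the goat]
2. Drover goes back to the old quay alone.  [the old quay: the corn, the grain, the hen, the lettuce, the mouse, the pigeon, the sheep | the new quay: the goat]
3. Drover goes to the new quay with the mouse.  [the old quay: the corn, the grain, the hen, the lettuce, the pigeon, the sheep | the new quay: the goat, the mouse]
4. Drover goes back to the old quay alone.  [the old quay: the corn, the grain, the hen, the lettuce, the pigeon, the sheep | the new quay: the goat, the mouse]
5. Drover goes to the new quay with the hen.  [the old quay: the corn, the grain, the lettuce, the pigeon, the sheep | the new quay: the goat, the hen, the mouse]
6. Drover goes back to the old quay alone.  [the old quay: the corn, the grain, the lettuce, the pigeon, the sheep | the new quay: the goat, the hen, the mouse]
7. Drover goes to the new quay with the lettuce.  [the old quay: the corn, the grain, the pigeon, the sheep | the new quay: the goat, the hen, the lettuce, the mouse]
8. Drover goes back to the old quay alone.  [the old quay: the corn, the grain, the pigeon, the sheep | the new quay: the goat, the hen, the lettuce, the mouse]
9. Drover goes to the new quay with the pigeon.  [the old quay: the corn, the grain, the sheep | the new quay: the goat, the hen, the lettuce, the mouse, the pigeon]
10. Drover goes back to the old quay with the goat.  [the old quay: the corn, the goat, the grain, the sheep | the new quay: the hen, the lettuce, the mouse, the pigeon]
11. Drover goes to the new quay with the grain.  [the old quay: the corn, the goat, the sheep | the new quay: the grain, the hen, the lettuce, the mouse, the pigeon]
12. Drover goes back to the old quay alone.  [the old quay: the corn, the goat, the sheep | the new quay: the grain, the hen, the lettuce, the mouse, the pigeon]
13. Drover goes to the new quay with the corn.  [the old quay: the goat, the sheep | the new quay: the corn, the grain, the hen, the lettuce, the mouse, the pigeon]
14. Drover goes back to the old quay alone.  [the old quay: the goat, the sheep | the new quay: the corn, the grain, the hen, the lettuce, the mouse, the pigeon]
15. Drover goes to the new quay with the sheep.  [the old quay: the goat | the new quay: the corn, the grain, the hen, the lettuce, the mouse, the pigeon, the sheep]
16. Drover goes back to the old quay alone.  [the old quay: the goat | the new quay: the corn, the grain, the hen, the lettuce, the mouse, the pigeon, the sheep]
17. Drover goes to the new quay with the goat.  [the old quay: — | the new quay: the corn, the goat, the grain, the hen, the lettuce, the mouse, the pigeon, the sheep]

Yes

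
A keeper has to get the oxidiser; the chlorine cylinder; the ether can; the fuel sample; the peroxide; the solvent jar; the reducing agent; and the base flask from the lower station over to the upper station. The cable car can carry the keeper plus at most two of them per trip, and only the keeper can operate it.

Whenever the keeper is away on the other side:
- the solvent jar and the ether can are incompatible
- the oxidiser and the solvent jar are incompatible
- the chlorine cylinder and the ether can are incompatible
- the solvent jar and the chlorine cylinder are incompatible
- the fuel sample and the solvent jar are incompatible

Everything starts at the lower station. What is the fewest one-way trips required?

Counting alone: the keeper can take at most 2 across per trip to the upper station, so moving all 8 needs at least 4 loaded trips out, with a return between consecutive ones — at least 7 crossings.
The safety rule pushes this higher. Following every safe sequence of crossings, the most of the 8 that can be at the upper station as the cable car arrives there on crossings 7, 9, 11 is 5, 6, 7 respectively — never all 8.
So no plan with fewer than 13 crossings exists, and this one achieves 13:
1. Keeper goes to the upper station with the chlorine cylinder and the solvent jar.  [the lower station: the base flask, the ether can, the fuel sample, the oxidiser, the peroxide, the reducing agent | the upper station: the chlorine cylinder, the solvent jar]
2. Keeper goes back to the lower station with the chlorine cylinder.  [the lower station: the base flask, the chlorine cylinder, the ether can, the fuel sample, the oxidiser, the peroxide, the reducing agent | the upper station: the solvent jar]
3. Keeper goes to the upper station with the chlorine cylinder and the oxidiser.  [the lower station: the base flask, the ether can, the fuel sample, the peroxide, the reducing agent | the upper station: the chlorine cylinder, the oxidiser, the solvent jar]
4. Keeper goes back to the lower station with the solvent jar.  [the lower station: the base flask, the ether can, the fuel sample, the peroxide, the reducing agent, the solvent jar | the upper station: the chlorine cylinder, the oxidiser]
5. Keeper goes to the upper station with the ether can and the fuel sample.  [the lower station: the base flask, the peroxide, the reducing agent, the solvent jar | the upper station: the chlorine cylinder, the ether can, the fuel sample, the oxidiser]
6. Keeper goes back to the lower station with the chlorine cylinder.  [the lower station: the base flask, the chlorine cylinder, the peroxide, the reducing agent, the solvent jar | the upper station: the ether can, the fuel sample, the oxidiser]
7. Keeper goes to the upper station with the chlorine cylinder and the peroxide.  [the lower station: the base flask, the reducing agent, the solvent jar | the upper station: the chlorine cylinder, the ether can, the fuel sample, the oxidiser, the peroxide]
8. Keeper goes back to the lower station with the chlorine cylinder.  [the lower station: the base flask, the chlorine cylinder, the reducing agent, the solvent jar | the upper station: the ether can, the fuel sample, the oxidiser, the peroxide]
9. Keeper goes to the upper station with the chlorine cylinder and the reducing agent.  [the lower station: the base flask, the solvent jar | the upper station: the chlorine cylinder, the ether can, the fuel sample, the oxidiser, the peroxide, the reducing agent]
10. Keeper goes back to the lower station with the chlorine cylinder.  [the lower station: the base flask, the chlorine cylinder, the solvent jar | the upper station: the ether can, the fuel sample, the oxidiser, the peroxide, the reducing agent]
11. Keeper goes to the upper station with the base flask and the chlorine cylinder.  [the lower station: the solvent jar | the upper station: the base flask, the chlorine cylinder, the ether can, the fuel sample, the oxidiser, the peroxide, the reducing agent]
12. Keeper goes back to the lower station with the chlorine cylinder.  [the lower station: the chlorine cylinder, the solvent jar | the upper station: the base flask, the ether can, the fuel sample, the oxidiser, the peroxide, the reducing agent]
13. Keeper goes to the upper station with the chlorine cylinder and the solvent jar.  [the lower station: — | the upper station: the base flask, the chlorine cylinder, the ether can, the fuel sample, the oxidiser, the peroxide, the reducing agent, the solvent jar]

13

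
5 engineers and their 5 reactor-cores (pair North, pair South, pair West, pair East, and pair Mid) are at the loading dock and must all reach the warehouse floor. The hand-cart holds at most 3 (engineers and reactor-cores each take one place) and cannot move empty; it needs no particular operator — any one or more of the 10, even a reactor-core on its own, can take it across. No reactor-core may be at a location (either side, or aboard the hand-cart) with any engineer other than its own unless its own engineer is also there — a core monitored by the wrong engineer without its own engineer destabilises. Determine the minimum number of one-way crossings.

Counting alone: each trip to the warehouse floor takes at most 3 across and each return brings at least 1 back, so after t trips out (and t−1 returns) at most 3t − (t−1) of the 10 are across; that first reaches 10 at t = 5, so at least 9 crossings are needed.
The safety rule pushes this higher. Following every safe sequence of crossings, the most of the 10 that can be at the warehouse floor as the hand-cart arrives there on crossing 9 is 9 — never all 10.
So no plan with fewer than 11 crossings exists, and this one achieves 11:
1. engineer North and reactor-core North cross → the warehouse floor.
2. engineer North crosses ← the loading dock.
3. reactor-core East, reactor-core South, and reactor-core West cross → the warehouse floor.
4. reactor-core North crosses ← the loading dock.
5. engineer East, engineer South, and engineer West cross → the warehouse floor.
6. engineer South and reactor-core South cross ← the loading dock.
7. engineer Mid, engineer North, and engineer South cross → the warehouse floor.
8. reactor-core West crosses ← the loading dock.
9. reactor-core North and reactor-core South cross → the warehouse floor.
10. reactor-core North crosses ← the loading dock.
11. reactor-core Mid, reactor-core North, and reactor-core West cross → the warehouse floor.

11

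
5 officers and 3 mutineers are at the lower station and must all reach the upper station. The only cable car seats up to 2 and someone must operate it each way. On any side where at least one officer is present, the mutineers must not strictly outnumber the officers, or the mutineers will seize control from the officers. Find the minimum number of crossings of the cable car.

Counting alone: each trip to the upper station takes at most 2 across and each return brings at least 1 back, so after t trips out (and t−1 returns) at most 2t − (t−1) of the 8 are across; that first reaches 8 at t = 7, so at least 13 crossings are needed.
The plan below uses exactly 13 crossings, so it is optimal:
1. 2 mutineers → the upper station.  (the lower station: 5O 1M; the upper station: 0O 2M)
2. 1 mutineer ← the lower station.  (the lower station: 5O 2M; the upper station: 0O 1M)
3. 2 mutineers → the upper station.  (the lower station: 5O 0M; the upper station: 0O 3M)
4. 1 mutineer ← the lower station.  (the lower station: 5O 1M; the upper station: 0O 2M)
5. 2 officers → the upper station.  (the lower station: 3O 1M; the upper station: 2O 2M)
6. 1 mutineer ← the lower station.  (the lower station: 3O 2M; the upper station: 2O 1M)
7. 1 officer and 1 mutineer → the upper station.  (the lower station: 2O 1M; the upper station: 3O 2M)
8. 1 mutineer ← the lower station.  (the lower station: 2O 2M; the upper station: 3O 1M)
9. 2 mutineers → the upper station.  (the lower station: 2O 0M; the upper station: 3O 3M)
10. 1 mutineer ← the lower station.  (the lower station: 2O 1M; the upper station: 3O 2M)
11. 1 officer and 1 mutineer → the upper station.  (the lower station: 1O 0M; the upper station: 4O 3M)
12. 1 mutineer ← the lower station.  (the lower station: 1O 1M; the upper station: 4O 2M)
13. 1 officer and 1 mutineer → the upper station.  (the lower station: 0O 0M; the upper station: 5O 3M)

13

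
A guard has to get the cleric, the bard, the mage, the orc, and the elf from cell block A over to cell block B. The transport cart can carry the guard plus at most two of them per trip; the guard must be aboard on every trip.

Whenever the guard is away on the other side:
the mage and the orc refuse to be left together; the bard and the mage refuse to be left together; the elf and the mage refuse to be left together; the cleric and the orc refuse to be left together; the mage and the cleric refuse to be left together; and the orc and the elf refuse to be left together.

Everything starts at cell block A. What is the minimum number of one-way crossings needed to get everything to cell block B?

7

Counting alone: the guard can take at most 2 across per trip to cell block B, so moving all 5 needs at least 3 loaded trips out, with a return between consecutive ones — at least 5 crossings.
The safety rule pushes this higher. Following every safe sequence of crossings, the most of the 5 that can be at cell block B as the transport cart arrives there on crossing 5 is 4 — never all 5.
So no plan with fewer than 7 crossings exists, and this one achieves 7:
1. Guard goes to cell block B with the mage and the orc.
2. Guard goes back to cell block A with the mage.
3. Guard goes to cell block B with the bard and the mage.
4. Guard goes back to cell block A with the mage.
5. Guard goes to cell block B with the cleric and the elf.
6. Guard goes back to cell block A with the orc.
7. Guard goes to cell block B with the mage and the orc.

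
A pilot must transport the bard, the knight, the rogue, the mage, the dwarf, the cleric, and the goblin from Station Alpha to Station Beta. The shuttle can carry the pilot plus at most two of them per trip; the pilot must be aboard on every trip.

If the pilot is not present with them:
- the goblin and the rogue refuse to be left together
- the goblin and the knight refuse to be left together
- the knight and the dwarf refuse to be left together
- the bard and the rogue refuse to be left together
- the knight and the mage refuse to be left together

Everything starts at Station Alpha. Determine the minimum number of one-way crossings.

9

Counting alone: the pilot can take at most 2 across per trip to Station Beta, so moving all 7 needs at least 4 loaded trips out, with a return between consecutive ones — at least 7 crossings.
The safety rule pushes this higher. Following every safe sequence of crossings, the most of the 7 that can be at Station Beta as the shuttle arrives there on crossing 7 is 6 — never all 7.
So no plan with fewer than 9 crossings exists, and this one achieves 9:
1. Pilot goes to Station Beta with the knight and the rogue.  [Station Alpha: the bard, the cleric, the dwarf, the goblin, the mage | Station Beta: the knight, the rogue]
2. Pilot goes back to Station Alpha alone.  [Station Alpha: the bard, the cleric, the dwarf, the goblin, the mage | Station Beta: the knight, the rogue]
3. Pilot goes to Station Beta with the bard.  [Station Alpha: the cleric, the dwarf, the goblin, the mage | Station Beta: the bard, the knight, the rogue]
4. Pilot goes back to Station Alpha with the rogue.  [Station Alpha: the cleric, the dwarf, the goblin, the mage, the rogue | Station Beta: the bard, the knight]
5. Pilot goes to Station Beta with the goblin and the mage.  [Station Alpha: the cleric, the dwarf, the rogue | Station Beta: the bard, the goblin, the knight, the mage]
6. Pilot goes back to Station Alpha with the knight.  [Station Alpha: the cleric, the dwarf, the knight, the rogue | Station Beta: the bard, the goblin, the mage]
7. Pilot goes to Station Beta with the cleric and the dwarf.  [Station Alpha: the knight, the rogue | Station Beta: the bard, the cleric, the dwarf, the goblin, the mage]
8. Pilot goes back to Station Alpha alone.  [Station Alpha: the knight, the rogue | Station Beta: the bard, the cleric, the dwarf, the goblin, the mage]
9. Pilot goes to Station Beta with the knight and the rogue.  [Station Alpha: — | Station Beta: the bard, the cleric, the dwarf, the goblin, the knight, the mage, the rogue]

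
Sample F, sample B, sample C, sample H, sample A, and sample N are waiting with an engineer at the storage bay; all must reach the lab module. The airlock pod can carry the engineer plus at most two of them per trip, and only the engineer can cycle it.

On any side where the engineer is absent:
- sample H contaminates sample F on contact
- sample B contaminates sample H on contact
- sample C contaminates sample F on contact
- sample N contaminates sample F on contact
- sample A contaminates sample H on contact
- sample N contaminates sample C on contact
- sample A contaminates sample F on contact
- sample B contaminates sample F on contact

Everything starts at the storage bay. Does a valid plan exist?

No

Whatever the first load, the items left behind include a forbidden pair without the engineer. No opening move is safe, so no plan exists.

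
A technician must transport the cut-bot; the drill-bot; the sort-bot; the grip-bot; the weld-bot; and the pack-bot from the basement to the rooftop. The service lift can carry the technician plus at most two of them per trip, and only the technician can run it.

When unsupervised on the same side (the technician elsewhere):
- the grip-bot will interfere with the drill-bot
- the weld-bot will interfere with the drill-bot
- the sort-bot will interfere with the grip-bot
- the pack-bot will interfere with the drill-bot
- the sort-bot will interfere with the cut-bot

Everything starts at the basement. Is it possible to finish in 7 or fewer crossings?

Yes — this plan uses 7 crossings (≤ 7):
1. Technician goes to the rooftop with the drill-bot and the sort-bot.  [the basement: the cut-bot, the grip-bot, the pack-bot, the weld-bot | the rooftop: the drill-bot, the sort-bot]
2. Technician goes back to the basement alone.  [the basement: the cut-bot, the grip-bot, the pack-bot, the weld-bot | the rooftop: the drill-bot, the sort-bot]
3. Technician goes to the rooftop with the cut-bot and the grip-bot.  [the basement: the pack-bot, the weld-bot | the rooftop: the cut-bot, the drill-bot, the grip-bot, the sort-bot]
4. Technician goes back to the basement with the drill-bot and the sort-bot.  [the basement: the drill-bot, the pack-bot, the sort-bot, the weld-bot | the rooftop: the cut-bot, the grip-bot]
5. Technician goes to the rooftop with the pack-bot and the weld-bot.  [the basement: the drill-bot, the sort-bot | the rooftop: the cut-bot, the grip-bot, the pack-bot, the weld-bot]
6. Technician goes back to the basement alone.  [the basement: the drill-bot, the sort-bot | the rooftop: the cut-bot, the grip-bot, the pack-bot, the weld-bot]
7. Technician goes to the rooftop with the drill-bot and the sort-bot.  [the basement: — | the rooftop: the cut-bot, the drill-bot, the grip-bot, the pack-bot, the sort-bot, the weld-bot]

Yes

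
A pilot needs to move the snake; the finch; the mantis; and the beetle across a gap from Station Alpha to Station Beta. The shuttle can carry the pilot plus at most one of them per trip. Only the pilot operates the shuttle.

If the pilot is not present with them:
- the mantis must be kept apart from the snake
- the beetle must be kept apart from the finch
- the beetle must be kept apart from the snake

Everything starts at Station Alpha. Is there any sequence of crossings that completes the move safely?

Whatever the first load, the items left behind include a forbidden pair without the pilot. No opening move is safe, so no plan exists.

No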